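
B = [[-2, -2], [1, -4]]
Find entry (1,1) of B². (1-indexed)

2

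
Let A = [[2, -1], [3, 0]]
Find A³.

A² = [[1, -2], [6, -3]]
A³ = [[-4, -1], [3, -6]]

[[-4, -1], [3, -6]]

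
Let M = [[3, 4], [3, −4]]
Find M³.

[[51, 100], [75, −124]]

M² = [[21, −4], [−3, 28]]
M³ = [[51, 100], [75, −124]]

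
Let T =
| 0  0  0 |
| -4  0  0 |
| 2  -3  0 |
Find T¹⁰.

T is strictly triangular, hence nilpotent: T³ = 0, so T¹⁰ = 0.

[[0, 0, 0], [0, 0, 0], [0, 0, 0]]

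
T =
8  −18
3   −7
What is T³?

[[26, −54], [9, −19]]

tr T = 1 and det T = −2, so the characteristic polynomial is λ² − (1)λ + (−2) with roots 2 and −1.
Eigenvectors give P = [[3, 2], [1, 1]] with P⁻¹ = [[1, −2], [−1, 3]], and T = P·diag(2, −1)·P⁻¹.
Then T³ = P·diag(8, −1)·P⁻¹ = [[24, −2], [8, −1]] · [[1, −2], [−1, 3]] = [[26, −54], [9, −19]].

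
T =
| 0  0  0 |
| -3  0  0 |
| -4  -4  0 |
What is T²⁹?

[[0, 0, 0], [0, 0, 0], [0, 0, 0]]

T is strictly triangular, hence nilpotent: T³ = 0, so T²⁹ = 0.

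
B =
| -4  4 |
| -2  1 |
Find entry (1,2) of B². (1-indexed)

-12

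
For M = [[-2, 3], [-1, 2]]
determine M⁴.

M² = I (check: tr M = 0 and det M = -1), so M⁴ = I since 4 is even.

[[1, 0], [0, 1]]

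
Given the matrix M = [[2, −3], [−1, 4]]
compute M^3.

M^2 = [[7, −18], [−6, 19]]
M^3 = [[32, −93], [−31, 94]]

[[32, −93], [−31, 94]]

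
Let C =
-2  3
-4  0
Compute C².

[[-8, -6], [8, -12]]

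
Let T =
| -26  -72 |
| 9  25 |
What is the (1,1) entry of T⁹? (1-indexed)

-4616

tr T = -1 and det T = -2, so the characteristic polynomial is λ² − (-1)λ + (-2) with roots -2 and 1.
Eigenvectors give P = [[-3, -8], [1, 3]] with P⁻¹ = [[-3, -8], [1, 3]], and T = P·diag(-2, 1)·P⁻¹.
Then T⁹ = P·diag(-512, 1)·P⁻¹ = [[1536, -8], [-512, 3]] · [[-3, -8], [1, 3]] = [[-4616, -12312], [1539, 4105]].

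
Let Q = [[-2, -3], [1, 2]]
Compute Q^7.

Q² = I (check: tr Q = 0 and det Q = -1), so Q^7 = Q since 7 is odd.

[[-2, -3], [1, 2]]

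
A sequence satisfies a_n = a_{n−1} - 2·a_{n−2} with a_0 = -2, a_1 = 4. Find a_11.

With companion matrix Q = [[1, -2], [1, 0]], [a_n, a_{n−1}]ᵀ = Q·[a_{n−1}, a_{n−2}]ᵀ, so [a_11, a_10]ᵀ = Q^10·[a_1, a_0]ᵀ.
Q^10 = [[23, 22], [-11, 34]], giving [a_11, a_10]ᵀ = [[48], [-112]].

48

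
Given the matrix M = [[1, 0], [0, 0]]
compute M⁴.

[[1, 0], [0, 0]]

M² = [[1, 0], [0, 0]]
M³ = [[1, 0], [0, 0]]
M⁴ = [[1, 0], [0, 0]]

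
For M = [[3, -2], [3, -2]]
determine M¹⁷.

[[3, -2], [3, -2]]

M² = M (a projection; rank 1, trace 1), so M¹⁷ = M.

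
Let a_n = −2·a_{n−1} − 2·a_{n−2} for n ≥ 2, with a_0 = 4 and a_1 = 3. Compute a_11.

With companion matrix M = [[−2, −2], [1, 0]], [a_n, a_{n−1}]ᵀ = M·[a_{n−1}, a_{n−2}]ᵀ, so [a_11, a_10]ᵀ = M¹⁰·[a_1, a_0]ᵀ.
M¹⁰ = [[32, 64], [−32, −32]], giving [a_11, a_10]ᵀ = [[352], [−224]].

352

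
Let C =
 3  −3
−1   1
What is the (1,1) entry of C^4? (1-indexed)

C^2 = [[12, −12], [−4, 4]]
C^3 = [[48, −48], [−16, 16]]
C^4 = [[192, −192], [−64, 64]]

192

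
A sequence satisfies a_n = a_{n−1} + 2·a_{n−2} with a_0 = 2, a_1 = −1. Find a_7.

41

With companion matrix M = [[1, 2], [1, 0]], [a_n, a_{n−1}]ᵀ = M·[a_{n−1}, a_{n−2}]ᵀ, so [a_7, a_6]ᵀ = M⁶·[a_1, a_0]ᵀ.
M⁶ = [[43, 42], [21, 22]], giving [a_7, a_6]ᵀ = [[41], [23]].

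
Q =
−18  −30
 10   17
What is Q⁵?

[[−1068, −1650], [550, 857]]

tr Q = −1 and det Q = −6, so the characteristic polynomial is λ² − (−1)λ + (−6) with roots −3 and 2.
Eigenvectors give P = [[−2, 3], [1, −2]] with P⁻¹ = [[−2, −3], [−1, −2]], and Q = P·diag(−3, 2)·P⁻¹.
Then Q⁵ = P·diag(−243, 32)·P⁻¹ = [[486, 96], [−243, −64]] · [[−2, −3], [−1, −2]] = [[−1068, −1650], [550, 857]].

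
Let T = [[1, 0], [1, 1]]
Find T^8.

[[1, 0], [8, 1]]

T = I + N where N = [[0, 0], [1, 0]] is strictly lower-triangular, so N^2 = 0.
(I + N)^8 = I + 8·N = [[1, 0], [8, 1]].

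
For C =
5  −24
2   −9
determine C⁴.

tr C = −4 and det C = 3, so the characteristic polynomial is λ² − (−4)λ + (3) with roots −1 and −3.
Eigenvectors give P = [[4, 3], [1, 1]] with P⁻¹ = [[1, −3], [−1, 4]], and C = P·diag(−1, −3)·P⁻¹.
Then C⁴ = P·diag(1, 81)·P⁻¹ = [[4, 243], [1, 81]] · [[1, −3], [−1, 4]] = [[−239, 960], [−80, 321]].

[[−239, 960], [−80, 321]]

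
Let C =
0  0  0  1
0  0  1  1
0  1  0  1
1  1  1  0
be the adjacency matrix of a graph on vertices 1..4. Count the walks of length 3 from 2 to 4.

4

The number of length-3 walks from vertex 2 to vertex 4 is entry (2,4) of C³, where C is the adjacency matrix.
C² = [[1, 1, 1, 0], [1, 2, 1, 1], [1, 1, 2, 1], [0, 1, 1, 3]]
C³ = [[0, 1, 1, 3], [1, 2, 3, 4], [1, 3, 2, 4], [3, 4, 4, 2]]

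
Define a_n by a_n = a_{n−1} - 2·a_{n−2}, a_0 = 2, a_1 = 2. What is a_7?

With companion matrix A = [[1, -2], [1, 0]], [a_n, a_{n−1}]ᵀ = A·[a_{n−1}, a_{n−2}]ᵀ, so [a_7, a_6]ᵀ = A⁶·[a_1, a_0]ᵀ.
A⁶ = [[7, -10], [5, 2]], giving [a_7, a_6]ᵀ = [[-6], [14]].

-6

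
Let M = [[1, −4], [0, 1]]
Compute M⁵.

M = I + N where N = [[0, −4], [0, 0]] is strictly upper-triangular, so N² = 0.
(I + N)⁵ = I + 5·N = [[1, −20], [0, 1]].

[[1, −20], [0, 1]]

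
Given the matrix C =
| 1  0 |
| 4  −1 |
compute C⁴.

[[1, 0], [0, 1]]

C² = [[1, 0], [0, 1]]
C³ = [[1, 0], [4, −1]]
C⁴ = [[1, 0], [0, 1]]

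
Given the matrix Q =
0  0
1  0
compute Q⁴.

[[0, 0], [0, 0]]

Q is strictly triangular, hence nilpotent: Q² = 0, so Q⁴ = 0.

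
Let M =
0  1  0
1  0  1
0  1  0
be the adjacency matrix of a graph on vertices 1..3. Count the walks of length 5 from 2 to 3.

4

The number of length-5 walks from vertex 2 to vertex 3 is entry (2,3) of M⁵, where M is the adjacency matrix.
M² = [[1, 0, 1], [0, 2, 0], [1, 0, 1]]
M³ = [[0, 2, 0], [2, 0, 2], [0, 2, 0]]
M⁴ = [[2, 0, 2], [0, 4, 0], [2, 0, 2]]
M⁵ = [[0, 4, 0], [4, 0, 4], [0, 4, 0]]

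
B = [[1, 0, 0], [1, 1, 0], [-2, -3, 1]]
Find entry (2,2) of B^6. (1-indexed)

B = I + N where N = [[0, 0, 0], [1, 0, 0], [-2, -3, 0]] is strictly lower-triangular, so N^3 = 0.
(I + N)^6 = I + 6·N + 15·N^2 = [[1, 0, 0], [6, 1, 0], [-57, -18, 1]].

1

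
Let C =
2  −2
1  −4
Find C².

[[2, 4], [−2, 14]]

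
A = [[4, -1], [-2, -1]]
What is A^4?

A^2 = [[18, -3], [-6, 3]]
A^3 = [[78, -15], [-30, 3]]
A^4 = [[342, -63], [-126, 27]]

[[342, -63], [-126, 27]]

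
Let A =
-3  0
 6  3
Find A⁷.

[[-2187, 0], [4374, 2187]]

tr A = 0 and det A = -9, so the characteristic polynomial is λ² − (0)λ + (-9) with roots -3 and 3.
Eigenvectors give P = [[-1, 0], [1, 1]] with P⁻¹ = [[-1, 0], [1, 1]], and A = P·diag(-3, 3)·P⁻¹.
Then A⁷ = P·diag(-2187, 2187)·P⁻¹ = [[2187, 0], [-2187, 2187]] · [[-1, 0], [1, 1]] = [[-2187, 0], [4374, 2187]].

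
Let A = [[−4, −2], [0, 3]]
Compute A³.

[[−64, −26], [0, 27]]

A² = [[16, 2], [0, 9]]
A³ = [[−64, −26], [0, 27]]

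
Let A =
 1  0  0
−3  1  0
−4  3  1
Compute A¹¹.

[[1, 0, 0], [−33, 1, 0], [−539, 33, 1]]

A = I + N where N = [[0, 0, 0], [−3, 0, 0], [−4, 3, 0]] is strictly lower-triangular, so N³ = 0.
(I + N)¹¹ = I + 11·N + 55·N² = [[1, 0, 0], [−33, 1, 0], [−539, 33, 1]].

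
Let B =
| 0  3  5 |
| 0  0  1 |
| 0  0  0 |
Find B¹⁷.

B is strictly triangular, hence nilpotent: B³ = 0, so B¹⁷ = 0.

[[0, 0, 0], [0, 0, 0], [0, 0, 0]]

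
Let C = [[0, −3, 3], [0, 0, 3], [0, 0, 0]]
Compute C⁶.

C is strictly triangular, hence nilpotent: C³ = 0, so C⁶ = 0.

[[0, 0, 0], [0, 0, 0], [0, 0, 0]]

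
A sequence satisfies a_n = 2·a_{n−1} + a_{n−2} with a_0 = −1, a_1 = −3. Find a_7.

With companion matrix A = [[2, 1], [1, 0]], [a_n, a_{n−1}]ᵀ = A·[a_{n−1}, a_{n−2}]ᵀ, so [a_7, a_6]ᵀ = A⁶·[a_1, a_0]ᵀ.
A⁶ = [[169, 70], [70, 29]], giving [a_7, a_6]ᵀ = [[−577], [−239]].

−577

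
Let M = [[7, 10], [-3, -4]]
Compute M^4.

[[91, 150], [-45, -74]]

tr M = 3 and det M = 2, so the characteristic polynomial is λ² − (3)λ + (2) with roots 1 and 2.
Eigenvectors give P = [[-5, -2], [3, 1]] with P⁻¹ = [[1, 2], [-3, -5]], and M = P·diag(1, 2)·P⁻¹.
Then M^4 = P·diag(1, 16)·P⁻¹ = [[-5, -32], [3, 16]] · [[1, 2], [-3, -5]] = [[91, 150], [-45, -74]].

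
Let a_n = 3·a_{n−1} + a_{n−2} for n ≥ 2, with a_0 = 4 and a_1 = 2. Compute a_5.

With companion matrix Q = [[3, 1], [1, 0]], [a_n, a_{n−1}]ᵀ = Q·[a_{n−1}, a_{n−2}]ᵀ, so [a_5, a_4]ᵀ = Q^4·[a_1, a_0]ᵀ.
Q^4 = [[109, 33], [33, 10]], giving [a_5, a_4]ᵀ = [[350], [106]].

350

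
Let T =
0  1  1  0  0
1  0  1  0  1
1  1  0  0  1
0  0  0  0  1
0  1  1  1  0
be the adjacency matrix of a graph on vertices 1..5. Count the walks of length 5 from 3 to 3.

The number of length-5 walks from vertex 3 to vertex 3 is entry (3,3) of T⁵, where T is the adjacency matrix.
T² = [[2, 1, 1, 0, 2], [1, 3, 2, 1, 1], [1, 2, 3, 1, 1], [0, 1, 1, 1, 0], [2, 1, 1, 0, 3]]
T³ = [[2, 5, 5, 2, 2], [5, 4, 5, 1, 6], [5, 5, 4, 1, 6], [2, 1, 1, 0, 3], [2, 6, 6, 3, 2]]
T⁴ = [[10, 9, 9, 2, 12], [9, 16, 15, 6, 10], [9, 15, 16, 6, 10], [2, 6, 6, 3, 2], [12, 10, 10, 2, 15]]
T⁵ = [[18, 31, 31, 12, 20], [31, 34, 35, 10, 37], [31, 35, 34, 10, 37], [12, 10, 10, 2, 15], [20, 37, 37, 15, 22]]

34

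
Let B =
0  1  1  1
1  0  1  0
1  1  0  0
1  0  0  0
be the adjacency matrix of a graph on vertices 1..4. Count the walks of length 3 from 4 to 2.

The number of length-3 walks from vertex 4 to vertex 2 is entry (4,2) of B³, where B is the adjacency matrix.
B² = [[3, 1, 1, 0], [1, 2, 1, 1], [1, 1, 2, 1], [0, 1, 1, 1]]
B³ = [[2, 4, 4, 3], [4, 2, 3, 1], [4, 3, 2, 1], [3, 1, 1, 0]]

1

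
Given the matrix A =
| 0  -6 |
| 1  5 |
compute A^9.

tr A = 5 and det A = 6, so the characteristic polynomial is λ² − (5)λ + (6) with roots 2 and 3.
Eigenvectors give P = [[3, 2], [-1, -1]] with P⁻¹ = [[1, 2], [-1, -3]], and A = P·diag(2, 3)·P⁻¹.
Then A^9 = P·diag(512, 19683)·P⁻¹ = [[1536, 39366], [-512, -19683]] · [[1, 2], [-1, -3]] = [[-37830, -115026], [19171, 58025]].

[[-37830, -115026], [19171, 58025]]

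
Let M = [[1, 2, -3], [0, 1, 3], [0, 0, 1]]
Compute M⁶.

M = I + N where N = [[0, 2, -3], [0, 0, 3], [0, 0, 0]] is strictly upper-triangular, so N³ = 0.
(I + N)⁶ = I + 6·N + 15·N² = [[1, 12, 72], [0, 1, 18], [0, 0, 1]].

[[1, 12, 72], [0, 1, 18], [0, 0, 1]]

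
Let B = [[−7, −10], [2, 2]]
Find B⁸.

[[31781, 63050], [−12610, −24964]]

tr B = −5 and det B = 6, so the characteristic polynomial is λ² − (−5)λ + (6) with roots −2 and −3.
Eigenvectors give P = [[2, −5], [−1, 2]] with P⁻¹ = [[−2, −5], [−1, −2]], and B = P·diag(−2, −3)·P⁻¹.
Then B⁸ = P·diag(256, 6561)·P⁻¹ = [[512, −32805], [−256, 13122]] · [[−2, −5], [−1, −2]] = [[31781, 63050], [−12610, −24964]].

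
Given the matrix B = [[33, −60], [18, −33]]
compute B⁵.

[[2673, −4860], [1458, −2673]]

tr B = 0 and det B = −9, so the characteristic polynomial is λ² − (0)λ + (−9) with roots 3 and −3.
Eigenvectors give P = [[−2, 5], [−1, 3]] with P⁻¹ = [[−3, 5], [−1, 2]], and B = P·diag(3, −3)·P⁻¹.
Then B⁵ = P·diag(243, −243)·P⁻¹ = [[−486, −1215], [−243, −729]] · [[−3, 5], [−1, 2]] = [[2673, −4860], [1458, −2673]].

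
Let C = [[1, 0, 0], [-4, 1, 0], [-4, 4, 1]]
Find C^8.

[[1, 0, 0], [-32, 1, 0], [-480, 32, 1]]

C = I + N where N = [[0, 0, 0], [-4, 0, 0], [-4, 4, 0]] is strictly lower-triangular, so N^3 = 0.
(I + N)^8 = I + 8·N + 28·N^2 = [[1, 0, 0], [-32, 1, 0], [-480, 32, 1]].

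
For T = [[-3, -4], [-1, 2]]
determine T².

[[13, 4], [1, 8]]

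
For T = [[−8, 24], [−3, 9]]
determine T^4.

[[−8, 24], [−3, 9]]

T² = T (a projection; rank 1, trace 1), so T^4 = T.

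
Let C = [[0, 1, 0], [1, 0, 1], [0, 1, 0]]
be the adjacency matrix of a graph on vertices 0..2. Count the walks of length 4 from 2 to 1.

0

The number of length-4 walks from vertex 2 to vertex 1 is entry (2,1) of C⁴, where C is the adjacency matrix.
C² = [[1, 0, 1], [0, 2, 0], [1, 0, 1]]
C³ = [[0, 2, 0], [2, 0, 2], [0, 2, 0]]
C⁴ = [[2, 0, 2], [0, 4, 0], [2, 0, 2]]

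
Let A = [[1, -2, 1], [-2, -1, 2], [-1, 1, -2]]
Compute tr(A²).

16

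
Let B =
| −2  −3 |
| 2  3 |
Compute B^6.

[[−2, −3], [2, 3]]

B² = B (a projection; rank 1, trace 1), so B^6 = B.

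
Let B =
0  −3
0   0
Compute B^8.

B is strictly triangular, hence nilpotent: B^2 = 0, so B^8 = 0.

[[0, 0], [0, 0]]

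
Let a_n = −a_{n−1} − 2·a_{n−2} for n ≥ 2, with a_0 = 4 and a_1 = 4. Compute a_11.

With companion matrix A = [[−1, −2], [1, 0]], [a_n, a_{n−1}]ᵀ = A·[a_{n−1}, a_{n−2}]ᵀ, so [a_11, a_10]ᵀ = A^10·[a_1, a_0]ᵀ.
A^10 = [[23, −22], [11, 34]], giving [a_11, a_10]ᵀ = [[4], [180]].

4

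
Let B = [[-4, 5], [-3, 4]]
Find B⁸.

[[1, 0], [0, 1]]

B² = I (check: tr B = 0 and det B = -1), so B⁸ = I since 8 is even.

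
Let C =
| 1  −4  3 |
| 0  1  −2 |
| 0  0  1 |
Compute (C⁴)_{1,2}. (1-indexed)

−16

C = I + N where N = [[0, −4, 3], [0, 0, −2], [0, 0, 0]] is strictly upper-triangular, so N³ = 0.
(I + N)⁴ = I + 4·N + 6·N² = [[1, −16, 60], [0, 1, −8], [0, 0, 1]].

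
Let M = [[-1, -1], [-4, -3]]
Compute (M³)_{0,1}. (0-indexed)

M² = [[5, 4], [16, 13]]
M³ = [[-21, -17], [-68, -55]]

-17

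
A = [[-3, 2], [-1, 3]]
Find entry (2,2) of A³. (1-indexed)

21

A² = [[7, 0], [0, 7]]
A³ = [[-21, 14], [-7, 21]]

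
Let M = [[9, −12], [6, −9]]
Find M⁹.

[[59049, −78732], [39366, −59049]]

tr M = 0 and det M = −9, so the characteristic polynomial is λ² − (0)λ + (−9) with roots −3 and 3.
Eigenvectors give P = [[1, 2], [1, 1]] with P⁻¹ = [[−1, 2], [1, −1]], and M = P·diag(−3, 3)·P⁻¹.
Then M⁹ = P·diag(−19683, 19683)·P⁻¹ = [[−19683, 39366], [−19683, 19683]] · [[−1, 2], [1, −1]] = [[59049, −78732], [39366, −59049]].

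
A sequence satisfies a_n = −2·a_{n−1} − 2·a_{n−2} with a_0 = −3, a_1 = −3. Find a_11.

−288

With companion matrix M = [[−2, −2], [1, 0]], [a_n, a_{n−1}]ᵀ = M·[a_{n−1}, a_{n−2}]ᵀ, so [a_11, a_10]ᵀ = M¹⁰·[a_1, a_0]ᵀ.
M¹⁰ = [[32, 64], [−32, −32]], giving [a_11, a_10]ᵀ = [[−288], [192]].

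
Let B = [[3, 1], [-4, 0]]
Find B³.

B² = [[5, 3], [-12, -4]]
B³ = [[3, 5], [-20, -12]]

[[3, 5], [-20, -12]]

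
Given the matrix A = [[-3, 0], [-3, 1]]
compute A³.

A² = [[9, 0], [6, 1]]
A³ = [[-27, 0], [-21, 1]]

[[-27, 0], [-21, 1]]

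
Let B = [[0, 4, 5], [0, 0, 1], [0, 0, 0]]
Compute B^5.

B is strictly triangular, hence nilpotent: B^3 = 0, so B^5 = 0.

[[0, 0, 0], [0, 0, 0], [0, 0, 0]]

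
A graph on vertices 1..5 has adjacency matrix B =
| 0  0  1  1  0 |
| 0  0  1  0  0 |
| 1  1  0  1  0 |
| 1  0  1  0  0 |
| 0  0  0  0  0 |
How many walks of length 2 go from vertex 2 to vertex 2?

The number of length-2 walks from vertex 2 to vertex 2 is entry (2,2) of B², where B is the adjacency matrix.
B² = [[2, 1, 1, 1, 0], [1, 1, 0, 1, 0], [1, 0, 3, 1, 0], [1, 1, 1, 2, 0], [0, 0, 0, 0, 0]]

1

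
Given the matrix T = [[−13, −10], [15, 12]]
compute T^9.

tr T = −1 and det T = −6, so the characteristic polynomial is λ² − (−1)λ + (−6) with roots 2 and −3.
Eigenvectors give P = [[2, −1], [−3, 1]] with P⁻¹ = [[−1, −1], [−3, −2]], and T = P·diag(2, −3)·P⁻¹.
Then T^9 = P·diag(512, −19683)·P⁻¹ = [[1024, 19683], [−1536, −19683]] · [[−1, −1], [−3, −2]] = [[−60073, −40390], [60585, 40902]].

[[−60073, −40390], [60585, 40902]]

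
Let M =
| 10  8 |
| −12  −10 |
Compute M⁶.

tr M = 0 and det M = −4, so the characteristic polynomial is λ² − (0)λ + (−4) with roots −2 and 2.
Eigenvectors give P = [[2, 1], [−3, −1]] with P⁻¹ = [[−1, −1], [3, 2]], and M = P·diag(−2, 2)·P⁻¹.
Then M⁶ = P·diag(64, 64)·P⁻¹ = [[128, 64], [−192, −64]] · [[−1, −1], [3, 2]] = [[64, 0], [0, 64]].

[[64, 0], [0, 64]]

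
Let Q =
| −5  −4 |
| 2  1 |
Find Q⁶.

[[1457, 1456], [−728, −727]]

tr Q = −4 and det Q = 3, so the characteristic polynomial is λ² − (−4)λ + (3) with roots −3 and −1.
Eigenvectors give P = [[−2, −1], [1, 1]] with P⁻¹ = [[−1, −1], [1, 2]], and Q = P·diag(−3, −1)·P⁻¹.
Then Q⁶ = P·diag(729, 1)·P⁻¹ = [[−1458, −1], [729, 1]] · [[−1, −1], [1, 2]] = [[1457, 1456], [−728, −727]].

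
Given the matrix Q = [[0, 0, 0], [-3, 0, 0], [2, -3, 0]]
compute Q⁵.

Q is strictly triangular, hence nilpotent: Q³ = 0, so Q⁵ = 0.

[[0, 0, 0], [0, 0, 0], [0, 0, 0]]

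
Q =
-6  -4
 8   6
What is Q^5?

[[-96, -64], [128, 96]]

tr Q = 0 and det Q = -4, so the characteristic polynomial is λ² − (0)λ + (-4) with roots 2 and -2.
Eigenvectors give P = [[-1, -1], [2, 1]] with P⁻¹ = [[1, 1], [-2, -1]], and Q = P·diag(2, -2)·P⁻¹.
Then Q^5 = P·diag(32, -32)·P⁻¹ = [[-32, 32], [64, -32]] · [[1, 1], [-2, -1]] = [[-96, -64], [128, 96]].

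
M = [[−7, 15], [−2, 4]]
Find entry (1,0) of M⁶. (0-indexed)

126

tr M = −3 and det M = 2, so the characteristic polynomial is λ² − (−3)λ + (2) with roots −2 and −1.
Eigenvectors give P = [[3, 5], [1, 2]] with P⁻¹ = [[2, −5], [−1, 3]], and M = P·diag(−2, −1)·P⁻¹.
Then M⁶ = P·diag(64, 1)·P⁻¹ = [[192, 5], [64, 2]] · [[2, −5], [−1, 3]] = [[379, −945], [126, −314]].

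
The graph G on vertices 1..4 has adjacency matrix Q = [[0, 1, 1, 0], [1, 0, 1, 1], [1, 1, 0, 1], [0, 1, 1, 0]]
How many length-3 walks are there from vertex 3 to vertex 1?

The number of length-3 walks from vertex 3 to vertex 1 is entry (3,1) of Q³, where Q is the adjacency matrix.
Q² = [[2, 1, 1, 2], [1, 3, 2, 1], [1, 2, 3, 1], [2, 1, 1, 2]]
Q³ = [[2, 5, 5, 2], [5, 4, 5, 5], [5, 5, 4, 5], [2, 5, 5, 2]]

5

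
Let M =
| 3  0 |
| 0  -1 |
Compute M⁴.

M² = [[9, 0], [0, 1]]
M³ = [[27, 0], [0, -1]]
M⁴ = [[81, 0], [0, 1]]

[[81, 0], [0, 1]]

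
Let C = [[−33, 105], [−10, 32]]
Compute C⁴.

[[471, −1365], [130, −374]]

tr C = −1 and det C = −6, so the characteristic polynomial is λ² − (−1)λ + (−6) with roots 2 and −3.
Eigenvectors give P = [[3, 7], [1, 2]] with P⁻¹ = [[−2, 7], [1, −3]], and C = P·diag(2, −3)·P⁻¹.
Then C⁴ = P·diag(16, 81)·P⁻¹ = [[48, 567], [16, 162]] · [[−2, 7], [1, −3]] = [[471, −1365], [130, −374]].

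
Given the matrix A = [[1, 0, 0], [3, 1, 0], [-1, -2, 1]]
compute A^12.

A = I + N where N = [[0, 0, 0], [3, 0, 0], [-1, -2, 0]] is strictly lower-triangular, so N^3 = 0.
(I + N)^12 = I + 12·N + 66·N^2 = [[1, 0, 0], [36, 1, 0], [-408, -24, 1]].

[[1, 0, 0], [36, 1, 0], [-408, -24, 1]]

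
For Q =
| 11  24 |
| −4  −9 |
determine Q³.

[[83, 168], [−28, −57]]

tr Q = 2 and det Q = −3, so the characteristic polynomial is λ² − (2)λ + (−3) with roots −1 and 3.
Eigenvectors give P = [[−2, 3], [1, −1]] with P⁻¹ = [[1, 3], [1, 2]], and Q = P·diag(−1, 3)·P⁻¹.
Then Q³ = P·diag(−1, 27)·P⁻¹ = [[2, 81], [−1, −27]] · [[1, 3], [1, 2]] = [[83, 168], [−28, −57]].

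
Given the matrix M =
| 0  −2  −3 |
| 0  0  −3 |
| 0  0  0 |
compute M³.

M is strictly triangular, hence nilpotent: M³ = 0, so M³ = 0.

[[0, 0, 0], [0, 0, 0], [0, 0, 0]]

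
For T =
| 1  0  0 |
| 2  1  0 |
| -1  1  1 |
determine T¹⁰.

T = I + N where N = [[0, 0, 0], [2, 0, 0], [-1, 1, 0]] is strictly lower-triangular, so N³ = 0.
(I + N)¹⁰ = I + 10·N + 45·N² = [[1, 0, 0], [20, 1, 0], [80, 10, 1]].

[[1, 0, 0], [20, 1, 0], [80, 10, 1]]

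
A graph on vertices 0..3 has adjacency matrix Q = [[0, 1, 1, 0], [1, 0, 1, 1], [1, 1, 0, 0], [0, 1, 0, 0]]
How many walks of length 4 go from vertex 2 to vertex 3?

4

The number of length-4 walks from vertex 2 to vertex 3 is entry (2,3) of Q⁴, where Q is the adjacency matrix.
Q² = [[2, 1, 1, 1], [1, 3, 1, 0], [1, 1, 2, 1], [1, 0, 1, 1]]
Q³ = [[2, 4, 3, 1], [4, 2, 4, 3], [3, 4, 2, 1], [1, 3, 1, 0]]
Q⁴ = [[7, 6, 6, 4], [6, 11, 6, 2], [6, 6, 7, 4], [4, 2, 4, 3]]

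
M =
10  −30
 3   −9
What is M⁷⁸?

[[10, −30], [3, −9]]

M² = M (a projection; rank 1, trace 1), so M⁷⁸ = M.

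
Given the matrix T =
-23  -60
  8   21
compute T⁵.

[[-1463, -3660], [488, 1221]]

tr T = -2 and det T = -3, so the characteristic polynomial is λ² − (-2)λ + (-3) with roots 1 and -3.
Eigenvectors give P = [[-5, -3], [2, 1]] with P⁻¹ = [[1, 3], [-2, -5]], and T = P·diag(1, -3)·P⁻¹.
Then T⁵ = P·diag(1, -243)·P⁻¹ = [[-5, 729], [2, -243]] · [[1, 3], [-2, -5]] = [[-1463, -3660], [488, 1221]].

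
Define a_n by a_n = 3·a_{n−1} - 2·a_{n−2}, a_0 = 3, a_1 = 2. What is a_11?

With companion matrix M = [[3, -2], [1, 0]], [a_n, a_{n−1}]ᵀ = M·[a_{n−1}, a_{n−2}]ᵀ, so [a_11, a_10]ᵀ = M¹⁰·[a_1, a_0]ᵀ.
M¹⁰ = [[2047, -2046], [1023, -1022]], giving [a_11, a_10]ᵀ = [[-2044], [-1020]].

-2044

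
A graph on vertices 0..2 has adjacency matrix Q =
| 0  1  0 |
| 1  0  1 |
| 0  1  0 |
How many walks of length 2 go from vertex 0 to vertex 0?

The number of length-2 walks from vertex 0 to vertex 0 is entry (0,0) of Q², where Q is the adjacency matrix.
Q² = [[1, 0, 1], [0, 2, 0], [1, 0, 1]]

1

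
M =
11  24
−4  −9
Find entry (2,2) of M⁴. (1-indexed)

tr M = 2 and det M = −3, so the characteristic polynomial is λ² − (2)λ + (−3) with roots −1 and 3.
Eigenvectors give P = [[−2, 3], [1, −1]] with P⁻¹ = [[1, 3], [1, 2]], and M = P·diag(−1, 3)·P⁻¹.
Then M⁴ = P·diag(1, 81)·P⁻¹ = [[−2, 243], [1, −81]] · [[1, 3], [1, 2]] = [[241, 480], [−80, −159]].

−159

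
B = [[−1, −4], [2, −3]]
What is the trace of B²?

−6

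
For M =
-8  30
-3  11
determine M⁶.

tr M = 3 and det M = 2, so the characteristic polynomial is λ² − (3)λ + (2) with roots 1 and 2.
Eigenvectors give P = [[10, -3], [3, -1]] with P⁻¹ = [[1, -3], [3, -10]], and M = P·diag(1, 2)·P⁻¹.
Then M⁶ = P·diag(1, 64)·P⁻¹ = [[10, -192], [3, -64]] · [[1, -3], [3, -10]] = [[-566, 1890], [-189, 631]].

[[-566, 1890], [-189, 631]]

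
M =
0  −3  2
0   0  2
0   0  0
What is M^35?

[[0, 0, 0], [0, 0, 0], [0, 0, 0]]

M is strictly triangular, hence nilpotent: M^3 = 0, so M^35 = 0.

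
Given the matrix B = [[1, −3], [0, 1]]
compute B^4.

B = I + N where N = [[0, −3], [0, 0]] is strictly upper-triangular, so N^2 = 0.
(I + N)^4 = I + 4·N = [[1, −12], [0, 1]].

[[1, −12], [0, 1]]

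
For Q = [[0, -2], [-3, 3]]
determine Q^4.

Q^2 = [[6, -6], [-9, 15]]
Q^3 = [[18, -30], [-45, 63]]
Q^4 = [[90, -126], [-189, 279]]

[[90, -126], [-189, 279]]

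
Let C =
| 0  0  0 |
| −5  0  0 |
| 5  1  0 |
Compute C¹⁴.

C is strictly triangular, hence nilpotent: C³ = 0, so C¹⁴ = 0.

[[0, 0, 0], [0, 0, 0], [0, 0, 0]]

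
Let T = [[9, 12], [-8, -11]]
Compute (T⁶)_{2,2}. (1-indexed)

tr T = -2 and det T = -3, so the characteristic polynomial is λ² − (-2)λ + (-3) with roots 1 and -3.
Eigenvectors give P = [[3, -1], [-2, 1]] with P⁻¹ = [[1, 1], [2, 3]], and T = P·diag(1, -3)·P⁻¹.
Then T⁶ = P·diag(1, 729)·P⁻¹ = [[3, -729], [-2, 729]] · [[1, 1], [2, 3]] = [[-1455, -2184], [1456, 2185]].

2185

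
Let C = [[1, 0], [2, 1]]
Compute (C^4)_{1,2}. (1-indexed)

0

C = I + N where N = [[0, 0], [2, 0]] is strictly lower-triangular, so N^2 = 0.
(I + N)^4 = I + 4·N = [[1, 0], [8, 1]].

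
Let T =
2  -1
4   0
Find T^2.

[[0, -2], [8, -4]]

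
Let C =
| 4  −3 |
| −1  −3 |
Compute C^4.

[[364, −93], [−31, 147]]

C^2 = [[19, −3], [−1, 12]]
C^3 = [[79, −48], [−16, −33]]
C^4 = [[364, −93], [−31, 147]]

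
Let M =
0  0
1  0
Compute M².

[[0, 0], [0, 0]]

M is strictly triangular, hence nilpotent: M² = 0, so M² = 0.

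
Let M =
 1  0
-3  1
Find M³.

M = I + N where N = [[0, 0], [-3, 0]] is strictly lower-triangular, so N² = 0.
(I + N)³ = I + 3·N = [[1, 0], [-9, 1]].

[[1, 0], [-9, 1]]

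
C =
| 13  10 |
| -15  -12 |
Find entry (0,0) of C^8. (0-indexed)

19171

tr C = 1 and det C = -6, so the characteristic polynomial is λ² − (1)λ + (-6) with roots 3 and -2.
Eigenvectors give P = [[-1, -2], [1, 3]] with P⁻¹ = [[-3, -2], [1, 1]], and C = P·diag(3, -2)·P⁻¹.
Then C^8 = P·diag(6561, 256)·P⁻¹ = [[-6561, -512], [6561, 768]] · [[-3, -2], [1, 1]] = [[19171, 12610], [-18915, -12354]].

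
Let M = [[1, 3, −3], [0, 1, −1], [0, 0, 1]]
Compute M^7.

M = I + N where N = [[0, 3, −3], [0, 0, −1], [0, 0, 0]] is strictly upper-triangular, so N^3 = 0.
(I + N)^7 = I + 7·N + 21·N^2 = [[1, 21, −84], [0, 1, −7], [0, 0, 1]].

[[1, 21, −84], [0, 1, −7], [0, 0, 1]]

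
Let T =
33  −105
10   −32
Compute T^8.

tr T = 1 and det T = −6, so the characteristic polynomial is λ² − (1)λ + (−6) with roots 3 and −2.
Eigenvectors give P = [[7, 3], [2, 1]] with P⁻¹ = [[1, −3], [−2, 7]], and T = P·diag(3, −2)·P⁻¹.
Then T^8 = P·diag(6561, 256)·P⁻¹ = [[45927, 768], [13122, 256]] · [[1, −3], [−2, 7]] = [[44391, −132405], [12610, −37574]].

[[44391, −132405], [12610, −37574]]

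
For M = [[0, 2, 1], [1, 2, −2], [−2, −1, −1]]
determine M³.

M² = [[0, 3, −5], [6, 8, −1], [1, −5, 1]]
M³ = [[13, 11, −1], [10, 29, −9], [−7, −9, 10]]

[[13, 11, −1], [10, 29, −9], [−7, −9, 10]]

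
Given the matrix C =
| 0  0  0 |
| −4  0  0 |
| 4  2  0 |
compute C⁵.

[[0, 0, 0], [0, 0, 0], [0, 0, 0]]

C is strictly triangular, hence nilpotent: C³ = 0, so C⁵ = 0.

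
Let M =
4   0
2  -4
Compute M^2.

[[16, 0], [0, 16]]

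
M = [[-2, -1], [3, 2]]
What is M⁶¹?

[[-2, -1], [3, 2]]

M² = I (check: tr M = 0 and det M = -1), so M⁶¹ = M since 61 is odd.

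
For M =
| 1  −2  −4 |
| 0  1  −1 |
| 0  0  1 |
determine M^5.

M = I + N where N = [[0, −2, −4], [0, 0, −1], [0, 0, 0]] is strictly upper-triangular, so N^3 = 0.
(I + N)^5 = I + 5·N + 10·N^2 = [[1, −10, 0], [0, 1, −5], [0, 0, 1]].

[[1, −10, 0], [0, 1, −5], [0, 0, 1]]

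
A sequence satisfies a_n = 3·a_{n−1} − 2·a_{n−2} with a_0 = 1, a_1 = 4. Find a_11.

6142

With companion matrix B = [[3, −2], [1, 0]], [a_n, a_{n−1}]ᵀ = B·[a_{n−1}, a_{n−2}]ᵀ, so [a_11, a_10]ᵀ = B¹⁰·[a_1, a_0]ᵀ.
B¹⁰ = [[2047, −2046], [1023, −1022]], giving [a_11, a_10]ᵀ = [[6142], [3070]].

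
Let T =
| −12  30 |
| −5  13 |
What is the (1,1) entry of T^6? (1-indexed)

−1266

tr T = 1 and det T = −6, so the characteristic polynomial is λ² − (1)λ + (−6) with roots 3 and −2.
Eigenvectors give P = [[2, 3], [1, 1]] with P⁻¹ = [[−1, 3], [1, −2]], and T = P·diag(3, −2)·P⁻¹.
Then T^6 = P·diag(729, 64)·P⁻¹ = [[1458, 192], [729, 64]] · [[−1, 3], [1, −2]] = [[−1266, 3990], [−665, 2059]].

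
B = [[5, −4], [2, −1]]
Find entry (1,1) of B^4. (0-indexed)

−79

tr B = 4 and det B = 3, so the characteristic polynomial is λ² − (4)λ + (3) with roots 3 and 1.
Eigenvectors give P = [[2, 1], [1, 1]] with P⁻¹ = [[1, −1], [−1, 2]], and B = P·diag(3, 1)·P⁻¹.
Then B^4 = P·diag(81, 1)·P⁻¹ = [[162, 1], [81, 1]] · [[1, −1], [−1, 2]] = [[161, −160], [80, −79]].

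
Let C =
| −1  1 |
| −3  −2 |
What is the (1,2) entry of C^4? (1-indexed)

C^2 = [[−2, −3], [9, 1]]
C^3 = [[11, 4], [−12, 7]]
C^4 = [[−23, 3], [−9, −26]]

3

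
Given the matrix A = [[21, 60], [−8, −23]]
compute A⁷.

tr A = −2 and det A = −3, so the characteristic polynomial is λ² − (−2)λ + (−3) with roots 1 and −3.
Eigenvectors give P = [[−3, −5], [1, 2]] with P⁻¹ = [[−2, −5], [1, 3]], and A = P·diag(1, −3)·P⁻¹.
Then A⁷ = P·diag(1, −2187)·P⁻¹ = [[−3, 10935], [1, −4374]] · [[−2, −5], [1, 3]] = [[10941, 32820], [−4376, −13127]].

[[10941, 32820], [−4376, −13127]]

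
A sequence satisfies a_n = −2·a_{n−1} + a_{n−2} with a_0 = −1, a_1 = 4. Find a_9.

4348

With companion matrix C = [[−2, 1], [1, 0]], [a_n, a_{n−1}]ᵀ = C·[a_{n−1}, a_{n−2}]ᵀ, so [a_9, a_8]ᵀ = C^8·[a_1, a_0]ᵀ.
C^8 = [[985, −408], [−408, 169]], giving [a_9, a_8]ᵀ = [[4348], [−1801]].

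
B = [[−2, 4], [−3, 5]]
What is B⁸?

[[−764, 1020], [−765, 1021]]

tr B = 3 and det B = 2, so the characteristic polynomial is λ² − (3)λ + (2) with roots 1 and 2.
Eigenvectors give P = [[−4, 1], [−3, 1]] with P⁻¹ = [[−1, 1], [−3, 4]], and B = P·diag(1, 2)·P⁻¹.
Then B⁸ = P·diag(1, 256)·P⁻¹ = [[−4, 256], [−3, 256]] · [[−1, 1], [−3, 4]] = [[−764, 1020], [−765, 1021]].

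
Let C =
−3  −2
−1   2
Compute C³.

[[−35, −18], [−9, 10]]

C² = [[11, 2], [1, 6]]
C³ = [[−35, −18], [−9, 10]]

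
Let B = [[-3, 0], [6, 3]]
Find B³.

[[-27, 0], [54, 27]]

tr B = 0 and det B = -9, so the characteristic polynomial is λ² − (0)λ + (-9) with roots -3 and 3.
Eigenvectors give P = [[-1, 0], [1, 1]] with P⁻¹ = [[-1, 0], [1, 1]], and B = P·diag(-3, 3)·P⁻¹.
Then B³ = P·diag(-27, 27)·P⁻¹ = [[27, 0], [-27, 27]] · [[-1, 0], [1, 1]] = [[-27, 0], [54, 27]].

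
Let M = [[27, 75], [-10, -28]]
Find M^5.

[[1407, 4125], [-550, -1618]]

tr M = -1 and det M = -6, so the characteristic polynomial is λ² − (-1)λ + (-6) with roots 2 and -3.
Eigenvectors give P = [[-3, -5], [1, 2]] with P⁻¹ = [[-2, -5], [1, 3]], and M = P·diag(2, -3)·P⁻¹.
Then M^5 = P·diag(32, -243)·P⁻¹ = [[-96, 1215], [32, -486]] · [[-2, -5], [1, 3]] = [[1407, 4125], [-550, -1618]].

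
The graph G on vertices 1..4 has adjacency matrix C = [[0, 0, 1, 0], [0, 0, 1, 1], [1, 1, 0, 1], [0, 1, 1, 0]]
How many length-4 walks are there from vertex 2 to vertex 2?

The number of length-4 walks from vertex 2 to vertex 2 is entry (2,2) of C^4, where C is the adjacency matrix.
C^2 = [[1, 1, 0, 1], [1, 2, 1, 1], [0, 1, 3, 1], [1, 1, 1, 2]]
C^3 = [[0, 1, 3, 1], [1, 2, 4, 3], [3, 4, 2, 4], [1, 3, 4, 2]]
C^4 = [[3, 4, 2, 4], [4, 7, 6, 6], [2, 6, 11, 6], [4, 6, 6, 7]]

7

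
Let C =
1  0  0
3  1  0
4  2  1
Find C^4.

C = I + N where N = [[0, 0, 0], [3, 0, 0], [4, 2, 0]] is strictly lower-triangular, so N^3 = 0.
(I + N)^4 = I + 4·N + 6·N^2 = [[1, 0, 0], [12, 1, 0], [52, 8, 1]].

[[1, 0, 0], [12, 1, 0], [52, 8, 1]]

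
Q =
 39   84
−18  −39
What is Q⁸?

[[6561, 0], [0, 6561]]

tr Q = 0 and det Q = −9, so the characteristic polynomial is λ² − (0)λ + (−9) with roots 3 and −3.
Eigenvectors give P = [[7, −2], [−3, 1]] with P⁻¹ = [[1, 2], [3, 7]], and Q = P·diag(3, −3)·P⁻¹.
Then Q⁸ = P·diag(6561, 6561)·P⁻¹ = [[45927, −13122], [−19683, 6561]] · [[1, 2], [3, 7]] = [[6561, 0], [0, 6561]].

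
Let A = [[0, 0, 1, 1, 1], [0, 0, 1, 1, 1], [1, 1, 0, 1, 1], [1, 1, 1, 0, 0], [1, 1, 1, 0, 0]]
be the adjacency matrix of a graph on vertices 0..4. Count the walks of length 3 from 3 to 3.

The number of length-3 walks from vertex 3 to vertex 3 is entry (3,3) of A³, where A is the adjacency matrix.
A² = [[3, 3, 2, 1, 1], [3, 3, 2, 1, 1], [2, 2, 4, 2, 2], [1, 1, 2, 3, 3], [1, 1, 2, 3, 3]]
A³ = [[4, 4, 8, 8, 8], [4, 4, 8, 8, 8], [8, 8, 8, 8, 8], [8, 8, 8, 4, 4], [8, 8, 8, 4, 4]]

4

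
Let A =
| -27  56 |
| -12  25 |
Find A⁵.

[[-1707, 3416], [-732, 1465]]

tr A = -2 and det A = -3, so the characteristic polynomial is λ² − (-2)λ + (-3) with roots 1 and -3.
Eigenvectors give P = [[2, 7], [1, 3]] with P⁻¹ = [[-3, 7], [1, -2]], and A = P·diag(1, -3)·P⁻¹.
Then A⁵ = P·diag(1, -243)·P⁻¹ = [[2, -1701], [1, -729]] · [[-3, 7], [1, -2]] = [[-1707, 3416], [-732, 1465]].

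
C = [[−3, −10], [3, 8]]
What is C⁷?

tr C = 5 and det C = 6, so the characteristic polynomial is λ² − (5)λ + (6) with roots 2 and 3.
Eigenvectors give P = [[−2, −5], [1, 3]] with P⁻¹ = [[−3, −5], [1, 2]], and C = P·diag(2, 3)·P⁻¹.
Then C⁷ = P·diag(128, 2187)·P⁻¹ = [[−256, −10935], [128, 6561]] · [[−3, −5], [1, 2]] = [[−10167, −20590], [6177, 12482]].

[[−10167, −20590], [6177, 12482]]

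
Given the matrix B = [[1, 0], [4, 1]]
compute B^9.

[[1, 0], [36, 1]]

B = I + N where N = [[0, 0], [4, 0]] is strictly lower-triangular, so N^2 = 0.
(I + N)^9 = I + 9·N = [[1, 0], [36, 1]].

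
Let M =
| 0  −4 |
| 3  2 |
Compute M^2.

[[−12, −8], [6, −8]]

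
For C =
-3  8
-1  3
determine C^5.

[[-3, 8], [-1, 3]]

C² = I (check: tr C = 0 and det C = -1), so C^5 = C since 5 is odd.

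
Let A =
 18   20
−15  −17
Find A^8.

[[25476, 25220], [−18915, −18659]]

tr A = 1 and det A = −6, so the characteristic polynomial is λ² − (1)λ + (−6) with roots −2 and 3.
Eigenvectors give P = [[−1, 4], [1, −3]] with P⁻¹ = [[3, 4], [1, 1]], and A = P·diag(−2, 3)·P⁻¹.
Then A^8 = P·diag(256, 6561)·P⁻¹ = [[−256, 26244], [256, −19683]] · [[3, 4], [1, 1]] = [[25476, 25220], [−18915, −18659]].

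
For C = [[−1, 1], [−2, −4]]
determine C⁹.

tr C = −5 and det C = 6, so the characteristic polynomial is λ² − (−5)λ + (6) with roots −2 and −3.
Eigenvectors give P = [[−1, −1], [1, 2]] with P⁻¹ = [[−2, −1], [1, 1]], and C = P·diag(−2, −3)·P⁻¹.
Then C⁹ = P·diag(−512, −19683)·P⁻¹ = [[512, 19683], [−512, −39366]] · [[−2, −1], [1, 1]] = [[18659, 19171], [−38342, −38854]].

[[18659, 19171], [−38342, −38854]]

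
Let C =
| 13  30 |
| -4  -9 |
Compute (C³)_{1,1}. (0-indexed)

tr C = 4 and det C = 3, so the characteristic polynomial is λ² − (4)λ + (3) with roots 1 and 3.
Eigenvectors give P = [[-5, -3], [2, 1]] with P⁻¹ = [[1, 3], [-2, -5]], and C = P·diag(1, 3)·P⁻¹.
Then C³ = P·diag(1, 27)·P⁻¹ = [[-5, -81], [2, 27]] · [[1, 3], [-2, -5]] = [[157, 390], [-52, -129]].

-129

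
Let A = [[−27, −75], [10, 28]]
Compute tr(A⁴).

tr A = 1 and det A = −6, so the characteristic polynomial is λ² − (1)λ + (−6) with roots 3 and −2.
Eigenvectors give P = [[−5, −3], [2, 1]] with P⁻¹ = [[1, 3], [−2, −5]], and A = P·diag(3, −2)·P⁻¹.
Then A⁴ = P·diag(81, 16)·P⁻¹ = [[−405, −48], [162, 16]] · [[1, 3], [−2, −5]] = [[−309, −975], [130, 406]].

97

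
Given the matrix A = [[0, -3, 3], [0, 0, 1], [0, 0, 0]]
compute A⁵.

[[0, 0, 0], [0, 0, 0], [0, 0, 0]]

A is strictly triangular, hence nilpotent: A³ = 0, so A⁵ = 0.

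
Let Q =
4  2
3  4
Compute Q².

[[22, 16], [24, 22]]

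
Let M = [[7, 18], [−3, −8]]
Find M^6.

tr M = −1 and det M = −2, so the characteristic polynomial is λ² − (−1)λ + (−2) with roots 1 and −2.
Eigenvectors give P = [[−3, −2], [1, 1]] with P⁻¹ = [[−1, −2], [1, 3]], and M = P·diag(1, −2)·P⁻¹.
Then M^6 = P·diag(1, 64)·P⁻¹ = [[−3, −128], [1, 64]] · [[−1, −2], [1, 3]] = [[−125, −378], [63, 190]].

[[−125, −378], [63, 190]]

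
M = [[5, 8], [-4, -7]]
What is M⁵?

[[245, 488], [-244, -487]]

tr M = -2 and det M = -3, so the characteristic polynomial is λ² − (-2)λ + (-3) with roots 1 and -3.
Eigenvectors give P = [[-2, -1], [1, 1]] with P⁻¹ = [[-1, -1], [1, 2]], and M = P·diag(1, -3)·P⁻¹.
Then M⁵ = P·diag(1, -243)·P⁻¹ = [[-2, 243], [1, -243]] · [[-1, -1], [1, 2]] = [[245, 488], [-244, -487]].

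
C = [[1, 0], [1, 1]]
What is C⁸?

C = I + N where N = [[0, 0], [1, 0]] is strictly lower-triangular, so N² = 0.
(I + N)⁸ = I + 8·N = [[1, 0], [8, 1]].

[[1, 0], [8, 1]]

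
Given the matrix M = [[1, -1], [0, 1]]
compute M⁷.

M = I + N where N = [[0, -1], [0, 0]] is strictly upper-triangular, so N² = 0.
(I + N)⁷ = I + 7·N = [[1, -7], [0, 1]].

[[1, -7], [0, 1]]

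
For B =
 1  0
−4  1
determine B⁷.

[[1, 0], [−28, 1]]

B = I + N where N = [[0, 0], [−4, 0]] is strictly lower-triangular, so N² = 0.
(I + N)⁷ = I + 7·N = [[1, 0], [−28, 1]].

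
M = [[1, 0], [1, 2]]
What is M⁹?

tr M = 3 and det M = 2, so the characteristic polynomial is λ² − (3)λ + (2) with roots 1 and 2.
Eigenvectors give P = [[-1, 0], [1, -1]] with P⁻¹ = [[-1, 0], [-1, -1]], and M = P·diag(1, 2)·P⁻¹.
Then M⁹ = P·diag(1, 512)·P⁻¹ = [[-1, 0], [1, -512]] · [[-1, 0], [-1, -1]] = [[1, 0], [511, 512]].

[[1, 0], [511, 512]]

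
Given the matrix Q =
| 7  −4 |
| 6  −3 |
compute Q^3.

[[79, −52], [78, −51]]

tr Q = 4 and det Q = 3, so the characteristic polynomial is λ² − (4)λ + (3) with roots 3 and 1.
Eigenvectors give P = [[−1, −2], [−1, −3]] with P⁻¹ = [[−3, 2], [1, −1]], and Q = P·diag(3, 1)·P⁻¹.
Then Q^3 = P·diag(27, 1)·P⁻¹ = [[−27, −2], [−27, −3]] · [[−3, 2], [1, −1]] = [[79, −52], [78, −51]].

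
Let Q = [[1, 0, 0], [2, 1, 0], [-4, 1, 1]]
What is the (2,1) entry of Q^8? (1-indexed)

Q = I + N where N = [[0, 0, 0], [2, 0, 0], [-4, 1, 0]] is strictly lower-triangular, so N^3 = 0.
(I + N)^8 = I + 8·N + 28·N^2 = [[1, 0, 0], [16, 1, 0], [24, 8, 1]].

16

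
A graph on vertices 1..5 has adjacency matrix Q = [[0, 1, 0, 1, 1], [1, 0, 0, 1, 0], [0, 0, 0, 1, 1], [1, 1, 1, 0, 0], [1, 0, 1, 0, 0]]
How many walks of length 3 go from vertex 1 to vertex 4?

6

The number of length-3 walks from vertex 1 to vertex 4 is entry (1,4) of Q³, where Q is the adjacency matrix.
Q² = [[3, 1, 2, 1, 0], [1, 2, 1, 1, 1], [2, 1, 2, 0, 0], [1, 1, 0, 3, 2], [0, 1, 0, 2, 2]]
Q³ = [[2, 4, 1, 6, 5], [4, 2, 2, 4, 2], [1, 2, 0, 5, 4], [6, 4, 5, 2, 1], [5, 2, 4, 1, 0]]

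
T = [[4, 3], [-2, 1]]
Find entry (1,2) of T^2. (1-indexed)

15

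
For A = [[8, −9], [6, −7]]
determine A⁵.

tr A = 1 and det A = −2, so the characteristic polynomial is λ² − (1)λ + (−2) with roots 2 and −1.
Eigenvectors give P = [[3, 1], [2, 1]] with P⁻¹ = [[1, −1], [−2, 3]], and A = P·diag(2, −1)·P⁻¹.
Then A⁵ = P·diag(32, −1)·P⁻¹ = [[96, −1], [64, −1]] · [[1, −1], [−2, 3]] = [[98, −99], [66, −67]].

[[98, −99], [66, −67]]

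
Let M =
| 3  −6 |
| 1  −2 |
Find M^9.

[[3, −6], [1, −2]]

M² = M (a projection; rank 1, trace 1), so M^9 = M.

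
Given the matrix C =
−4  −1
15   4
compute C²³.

C² = I (check: tr C = 0 and det C = −1), so C²³ = C since 23 is odd.

[[−4, −1], [15, 4]]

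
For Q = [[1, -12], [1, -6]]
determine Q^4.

tr Q = -5 and det Q = 6, so the characteristic polynomial is λ² − (-5)λ + (6) with roots -2 and -3.
Eigenvectors give P = [[4, -3], [1, -1]] with P⁻¹ = [[1, -3], [1, -4]], and Q = P·diag(-2, -3)·P⁻¹.
Then Q^4 = P·diag(16, 81)·P⁻¹ = [[64, -243], [16, -81]] · [[1, -3], [1, -4]] = [[-179, 780], [-65, 276]].

[[-179, 780], [-65, 276]]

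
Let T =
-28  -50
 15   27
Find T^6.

[[4054, 6650], [-1995, -3261]]

tr T = -1 and det T = -6, so the characteristic polynomial is λ² − (-1)λ + (-6) with roots -3 and 2.
Eigenvectors give P = [[2, 5], [-1, -3]] with P⁻¹ = [[3, 5], [-1, -2]], and T = P·diag(-3, 2)·P⁻¹.
Then T^6 = P·diag(729, 64)·P⁻¹ = [[1458, 320], [-729, -192]] · [[3, 5], [-1, -2]] = [[4054, 6650], [-1995, -3261]].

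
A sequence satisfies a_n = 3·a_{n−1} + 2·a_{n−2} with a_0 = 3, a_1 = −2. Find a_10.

With companion matrix A = [[3, 2], [1, 0]], [a_n, a_{n−1}]ᵀ = A·[a_{n−1}, a_{n−2}]ᵀ, so [a_10, a_9]ᵀ = A⁹·[a_1, a_0]ᵀ.
A⁹ = [[79647, 44726], [22363, 12558]], giving [a_10, a_9]ᵀ = [[−25116], [−7052]].

−25116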